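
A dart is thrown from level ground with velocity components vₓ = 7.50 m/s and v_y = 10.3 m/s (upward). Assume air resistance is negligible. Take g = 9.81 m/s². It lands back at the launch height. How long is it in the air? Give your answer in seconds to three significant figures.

2.10 s

It returns to y = 0 when t = 2 v_y0 / g = 2(10.30)/9.81 = 2.100 s.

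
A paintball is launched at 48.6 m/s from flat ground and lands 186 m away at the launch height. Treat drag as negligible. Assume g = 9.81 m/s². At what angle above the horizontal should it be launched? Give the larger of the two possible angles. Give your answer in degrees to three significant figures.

R = v₀² sin 2θ / g gives sin 2θ = gR/v₀² = 9.81·186/48.6² = 0.7725.
2θ = 50.58° or 180° − 50.58° = 129.4°, so θ = 25.29° or 64.71°.
The larger angle is 64.71°.

64.7°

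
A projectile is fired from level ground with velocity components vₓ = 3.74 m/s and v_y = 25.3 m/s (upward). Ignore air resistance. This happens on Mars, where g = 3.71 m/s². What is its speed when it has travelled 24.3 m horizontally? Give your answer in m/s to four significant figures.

3.926 m/s

x = vₓ t ⇒ t = 24.3/3.740 = 6.497 s.
Vertical velocity there: v_y = v_y0 − g t = 25.30 − 3.71 × 6.497 = 1.195 m/s.
Speed: √(vₓ² + v_y²) = √(3.740² + 1.195²) = 3.926 m/s.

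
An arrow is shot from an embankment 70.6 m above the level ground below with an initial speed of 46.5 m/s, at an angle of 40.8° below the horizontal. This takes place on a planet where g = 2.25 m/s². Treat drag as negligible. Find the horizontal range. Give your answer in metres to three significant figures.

Horizontal component vₓ = 46.50 cos 40.8° = 35.20 m/s; vertical v_y0 = −30.38 m/s (downward).
The projectile lands when y = 70.6 + (−30.38) t − ½·2.25·t² = 0. Positive root: t = (−30.38 + √(30.38² + 2·2.25·70.6)) / 2.25 = (−30.38 + 35.23) / 2.25 = 2.152 s.
Horizontal distance: R = vₓ t = 35.20 × 2.152 = 75.75 m.

75.8 m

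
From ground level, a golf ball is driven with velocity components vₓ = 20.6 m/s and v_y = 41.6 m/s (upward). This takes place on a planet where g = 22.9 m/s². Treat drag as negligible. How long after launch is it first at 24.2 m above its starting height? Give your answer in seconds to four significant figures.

Height y(t) = 41.60 t − 11.45 t² = 24.2 gives 11.45 t² − 41.60 t + 24.2 = 0.
t = [41.60 ± √(41.60² − 2·22.9·24.2)] / 22.9 = (41.60 ± 24.94) / 22.9, so t = 0.7273 s or t = 2.906 s.
The first (ascending) time is 0.7273 s.

0.7273 s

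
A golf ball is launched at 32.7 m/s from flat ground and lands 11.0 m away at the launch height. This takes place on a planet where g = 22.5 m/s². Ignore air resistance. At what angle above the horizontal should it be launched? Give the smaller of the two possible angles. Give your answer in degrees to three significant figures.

Level-ground range R = v₀² sin(2θ)/g ⇒ sin(2θ) = gR/v₀² = 22.5 × 11.0 / 32.7² = 0.2315.
2θ = 13.38° or 180° − 13.38° = 166.6°, so θ = 6.692° or 83.31°.
The smaller angle is 6.692°.

6.69°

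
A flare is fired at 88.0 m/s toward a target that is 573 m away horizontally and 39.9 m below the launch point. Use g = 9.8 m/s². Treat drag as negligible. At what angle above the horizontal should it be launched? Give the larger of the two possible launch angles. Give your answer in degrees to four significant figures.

Trajectory: y = x tanθ − g x² (1 + tan²θ)/(2v₀²). With x = 573, y = −39.9, v₀ = 88.0, g = 9.80:
207.7 tan²θ − 573 tanθ + (167.8) = 0.
tanθ = [573 ± √(573² − 4 × 207.7 × (167.8))] / (2 × 207.7) = (573 ± 434.6) / 415.5, giving tanθ = 0.3332 or 2.425.
θ = 18.43° or 67.59°; the larger is 67.59°.

67.59°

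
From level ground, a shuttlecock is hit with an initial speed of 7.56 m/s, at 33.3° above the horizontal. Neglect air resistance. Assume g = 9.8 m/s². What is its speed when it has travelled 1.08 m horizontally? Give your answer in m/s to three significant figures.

vₓ = 7.560 cos 33.3° = 6.319 m/s; v_y0 = 7.560 sin 33.3° = 4.151 m/s.
x = vₓ t ⇒ t = 1.08/6.319 = 0.1709 s.
Vertical velocity there: v_y = v_y0 − g t = 4.151 − 9.80 × 0.1709 = 2.476 m/s.
Speed: √(vₓ² + v_y²) = √(6.319² + 2.476²) = 6.786 m/s.

6.79 m/s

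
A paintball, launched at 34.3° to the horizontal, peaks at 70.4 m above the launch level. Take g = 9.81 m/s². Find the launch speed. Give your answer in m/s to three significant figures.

At the peak v_y = 0, so v_y0 = √(2gH) = √(2 × 9.81 × 70.4) = 37.17 m/s.
v_y0 = v₀ sin θ ⇒ v₀ = 37.17 / sin 34.3° = 65.95 m/s.

66.0 m/s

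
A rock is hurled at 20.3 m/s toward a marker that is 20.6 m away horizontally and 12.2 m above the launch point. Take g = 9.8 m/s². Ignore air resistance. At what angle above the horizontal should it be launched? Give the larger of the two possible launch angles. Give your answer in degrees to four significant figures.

71.01°

Trajectory: y = x tanθ − g x² (1 + tan²θ)/(2v₀²). With x = 20.6, y = 12.2, v₀ = 20.3, g = 9.80:
5.046 tan²θ − 20.6 tanθ + (17.25) = 0.
tanθ = [20.6 ± √(20.6² − 4 × 5.046 × (17.25))] / (2 × 5.046) = (20.6 ± 8.734) / 10.09, giving tanθ = 1.176 or 2.907.
θ = 49.62° or 71.01°; the larger is 71.01°.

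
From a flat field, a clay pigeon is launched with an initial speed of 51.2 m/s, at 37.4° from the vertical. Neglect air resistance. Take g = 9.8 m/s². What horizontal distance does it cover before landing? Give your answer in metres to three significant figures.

258 m

Horizontal component vₓ = 51.20 sin 37.4° = 31.10 m/s; vertical v_y0 = 51.20 cos 37.4° = 40.67 m/s.
Flight time T = 2 v_y0 / g = 8.301 s.
Horizontal distance R = vₓ T = 31.10 × 8.301 = 258.1 m.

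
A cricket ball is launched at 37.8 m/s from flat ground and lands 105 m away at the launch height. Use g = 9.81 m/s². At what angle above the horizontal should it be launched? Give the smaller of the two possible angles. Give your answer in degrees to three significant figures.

23.1°

Level-ground range R = v₀² sin(2θ)/g ⇒ sin(2θ) = gR/v₀² = 9.81 × 105 / 37.8² = 0.7209.
2θ = 46.13° or 180° − 46.13° = 133.9°, so θ = 23.06° or 66.94°.
The smaller angle is 23.06°.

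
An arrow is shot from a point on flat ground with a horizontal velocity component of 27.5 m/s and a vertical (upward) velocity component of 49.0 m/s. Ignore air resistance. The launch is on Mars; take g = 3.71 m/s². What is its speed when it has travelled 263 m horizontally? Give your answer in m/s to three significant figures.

30.6 m/s

At x = 263 m, t = x/vₓ = 263/27.50 = 9.564 s.
Vertical velocity there: v_y = v_y0 − g t = 49.00 − 3.71 × 9.564 = 13.52 m/s.
Speed: √(vₓ² + v_y²) = √(27.50² + 13.52²) = 30.64 m/s.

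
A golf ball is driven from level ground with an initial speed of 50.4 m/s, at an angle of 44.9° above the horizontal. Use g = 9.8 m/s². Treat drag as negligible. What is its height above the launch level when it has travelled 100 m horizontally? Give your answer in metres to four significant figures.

61.21 m

Resolve: vₓ = 50.40 cos 44.9° = 35.70 m/s and v_y0 = 50.40 sin 44.9° = 35.58 m/s.
x = vₓ t ⇒ t = 100/35.70 = 2.801 s.
Height: y = v_y0 t − ½ g t² = 35.58 × 2.801 − 4.900 × 2.801² = 99.65 − 38.45 = 61.21 m.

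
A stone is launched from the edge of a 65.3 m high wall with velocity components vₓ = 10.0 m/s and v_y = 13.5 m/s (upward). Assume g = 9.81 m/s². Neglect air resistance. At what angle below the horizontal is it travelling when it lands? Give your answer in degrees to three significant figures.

75.4°

Vertical motion (up positive, ground at y = 0): 4.905 t² − (13.50) t − 65.3 = 0, so t = (13.50 + √(13.50² + 2·9.81·65.3)) / 9.81 = (13.50 + 38.25) / 9.81 = 5.276 s.
At impact: v_y = v_y0 − g t = −38.25 m/s; vₓ = 10.00 m/s.
Angle below horizontal: arctan(|v_y|/vₓ) = arctan(38.25/10.00) = 75.35°.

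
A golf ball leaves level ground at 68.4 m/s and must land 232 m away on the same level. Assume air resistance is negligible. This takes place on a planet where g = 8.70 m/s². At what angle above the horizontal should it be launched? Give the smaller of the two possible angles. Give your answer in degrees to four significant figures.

12.78°

R = v₀² sin 2θ / g gives sin 2θ = gR/v₀² = 8.70·232/68.4² = 0.4314.
2θ = 25.56° or 180° − 25.56° = 154.4°, so θ = 12.78° or 77.22°.
The smaller angle is 12.78°.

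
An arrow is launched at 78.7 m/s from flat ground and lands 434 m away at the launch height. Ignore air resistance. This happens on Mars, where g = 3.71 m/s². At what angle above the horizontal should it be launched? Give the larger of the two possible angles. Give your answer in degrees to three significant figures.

Level-ground range R = v₀² sin(2θ)/g ⇒ sin(2θ) = gR/v₀² = 3.71 × 434 / 78.7² = 0.2600.
2θ = 15.07° or 180° − 15.07° = 164.9°, so θ = 7.534° or 82.47°.
The larger angle is 82.47°.

82.5°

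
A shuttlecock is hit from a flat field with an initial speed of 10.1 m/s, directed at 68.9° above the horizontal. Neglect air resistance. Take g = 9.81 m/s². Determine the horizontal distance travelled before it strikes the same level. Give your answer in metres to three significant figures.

6.98 m

Horizontal component vₓ = 10.10 cos 68.9° = 3.636 m/s; vertical v_y0 = 10.10 sin 68.9° = 9.423 m/s.
Time aloft: T = 2 v_y0 / g = 2 × 9.423 / 9.81 = 1.921 s.
Range: R = vₓ T = 3.636 × 1.921 = 6.985 m.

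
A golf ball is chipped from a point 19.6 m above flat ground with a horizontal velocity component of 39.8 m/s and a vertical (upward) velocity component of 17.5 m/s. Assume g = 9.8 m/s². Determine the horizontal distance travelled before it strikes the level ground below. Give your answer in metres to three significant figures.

The projectile lands when y = 19.6 + (17.50) t − ½·9.80·t² = 0. Positive root: t = (17.50 + √(17.50² + 2·9.80·19.6)) / 9.80 = (17.50 + 26.28) / 9.80 = 4.467 s.
Horizontal distance: R = vₓ t = 39.80 × 4.467 = 177.8 m.

178 m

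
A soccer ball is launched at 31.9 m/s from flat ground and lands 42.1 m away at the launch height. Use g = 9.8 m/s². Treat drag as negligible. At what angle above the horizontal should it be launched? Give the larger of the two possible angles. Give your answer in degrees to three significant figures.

78.0°

From R = (v₀²/g) sin 2θ: sin 2θ = 9.80 × 42.1 / 1017.6 = 0.4054.
2θ = 23.92° or 180° − 23.92° = 156.1°, so θ = 11.96° or 78.04°.
The larger angle is 78.04°.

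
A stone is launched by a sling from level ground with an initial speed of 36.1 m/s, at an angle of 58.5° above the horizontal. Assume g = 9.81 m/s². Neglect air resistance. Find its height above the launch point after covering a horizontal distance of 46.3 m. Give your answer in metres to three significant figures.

46.0 m

Horizontal component vₓ = 36.10 cos 58.5° = 18.86 m/s; vertical v_y0 = 36.10 sin 58.5° = 30.78 m/s.
x = vₓ t ⇒ t = 46.3/18.86 = 2.455 s.
Height: y = v_y0 t − ½ g t² = 30.78 × 2.455 − 4.905 × 2.455² = 75.55 − 29.55 = 46.00 m.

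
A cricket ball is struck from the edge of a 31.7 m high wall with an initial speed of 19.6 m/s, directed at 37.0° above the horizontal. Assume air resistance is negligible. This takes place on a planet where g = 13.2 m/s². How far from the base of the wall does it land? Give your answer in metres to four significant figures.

Components: vₓ = 19.60 cos 37.0° = 15.65 m/s, v_y0 = 19.60 sin 37.0° = 11.80 m/s.
With up positive and y = 0 at the ground: y(t) = 31.7 + (11.80) t − 6.600 t². Setting y = 0 and taking the positive root: t = [11.80 + √(11.80² + 2·13.2·31.7)] / 13.2 = (11.80 + 31.24) / 13.2 = 3.260 s.
Horizontal distance: R = vₓ t = 15.65 × 3.260 = 51.04 m.

51.04 m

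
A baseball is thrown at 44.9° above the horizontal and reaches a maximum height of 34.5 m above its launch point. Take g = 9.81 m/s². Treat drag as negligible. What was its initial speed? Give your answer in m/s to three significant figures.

36.9 m/s

At the peak v_y = 0, so v_y0 = √(2gH) = √(2 × 9.81 × 34.5) = 26.02 m/s.
v_y0 = v₀ sin θ ⇒ v₀ = 26.02 / sin 44.9° = 36.86 m/s.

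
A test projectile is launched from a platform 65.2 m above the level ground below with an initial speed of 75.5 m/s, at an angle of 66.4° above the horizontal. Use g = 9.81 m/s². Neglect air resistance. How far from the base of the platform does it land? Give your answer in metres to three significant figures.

Horizontal component vₓ = 75.50 cos 66.4° = 30.23 m/s; vertical v_y0 = 75.50 sin 66.4° = 69.19 m/s.
With up positive and y = 0 at the ground: y(t) = 65.2 + (69.19) t − 4.905 t². Setting y = 0 and taking the positive root: t = [69.19 + √(69.19² + 2·9.81·65.2)] / 9.81 = (69.19 + 77.88) / 9.81 = 14.99 s.
Horizontal distance: R = vₓ t = 30.23 × 14.99 = 453.1 m.

453 m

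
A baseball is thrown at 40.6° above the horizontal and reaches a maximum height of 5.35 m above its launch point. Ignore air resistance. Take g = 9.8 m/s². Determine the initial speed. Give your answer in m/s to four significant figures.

15.74 m/s

At the peak v_y = 0, so v_y0 = √(2gH) = √(2 × 9.80 × 5.35) = 10.24 m/s.
v_y0 = v₀ sin θ ⇒ v₀ = 10.24 / sin 40.6° = 15.74 m/s.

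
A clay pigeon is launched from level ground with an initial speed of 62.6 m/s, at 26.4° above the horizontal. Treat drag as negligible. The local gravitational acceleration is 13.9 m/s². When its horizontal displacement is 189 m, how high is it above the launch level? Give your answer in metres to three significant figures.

Components: vₓ = 62.60 cos 26.4° = 56.07 m/s, v_y0 = 62.60 sin 26.4° = 27.83 m/s.
x = vₓ t ⇒ t = 189/56.07 = 3.371 s.
Height: y = v_y0 t − ½ g t² = 27.83 × 3.371 − 6.950 × 3.371² = 93.82 − 78.96 = 14.86 m.

14.9 m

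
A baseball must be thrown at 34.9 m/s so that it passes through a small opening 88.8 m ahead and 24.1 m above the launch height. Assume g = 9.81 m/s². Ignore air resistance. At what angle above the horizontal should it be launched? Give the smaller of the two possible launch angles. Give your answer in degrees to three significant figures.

Trajectory: y = x tanθ − g x² (1 + tan²θ)/(2v₀²). With x = 88.8, y = 24.1, v₀ = 34.9, g = 9.81:
31.76 tan²θ − 88.8 tanθ + (55.86) = 0.
tanθ = [88.8 ± √(88.8² − 4 × 31.76 × (55.86))] / (2 × 31.76) = (88.8 ± 28.12) / 63.51, giving tanθ = 0.9554 or 1.841.
θ = 43.69° or 61.49°; the smaller is 43.69°.

43.7°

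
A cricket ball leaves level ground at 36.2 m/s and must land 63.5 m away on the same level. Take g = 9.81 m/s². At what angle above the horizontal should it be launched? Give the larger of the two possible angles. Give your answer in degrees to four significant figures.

From R = (v₀²/g) sin 2θ: sin 2θ = 9.81 × 63.5 / 1310.4 = 0.4754.
2θ = 28.38° or 180° − 28.38° = 151.6°, so θ = 14.19° or 75.81°.
The larger angle is 75.81°.

75.81°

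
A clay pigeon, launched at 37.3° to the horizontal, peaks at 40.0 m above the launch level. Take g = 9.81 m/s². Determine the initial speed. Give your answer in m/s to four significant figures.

At the peak v_y = 0, so v_y0 = √(2gH) = √(2 × 9.81 × 40.0) = 28.01 m/s.
v_y0 = v₀ sin θ ⇒ v₀ = 28.01 / sin 37.3° = 46.23 m/s.

46.23 m/s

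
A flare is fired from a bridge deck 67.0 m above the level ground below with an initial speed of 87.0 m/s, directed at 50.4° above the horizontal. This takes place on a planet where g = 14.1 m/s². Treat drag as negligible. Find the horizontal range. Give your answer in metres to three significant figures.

Resolve: vₓ = 87.00 cos 50.4° = 55.46 m/s and v_y0 = 87.00 sin 50.4° = 67.03 m/s.
The projectile lands when y = 67.0 + (67.03) t − ½·14.1·t² = 0. Positive root: t = (67.03 + √(67.03² + 2·14.1·67.0)) / 14.1 = (67.03 + 79.89) / 14.1 = 10.42 s.
Horizontal distance: R = vₓ t = 55.46 × 10.42 = 577.9 m.

578 m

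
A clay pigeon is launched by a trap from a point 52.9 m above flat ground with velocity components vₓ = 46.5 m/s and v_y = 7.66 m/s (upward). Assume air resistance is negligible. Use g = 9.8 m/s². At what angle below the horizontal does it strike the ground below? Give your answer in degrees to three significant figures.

Vertical motion (up positive, ground at y = 0): 4.900 t² − (7.660) t − 52.9 = 0, so t = (7.660 + √(7.660² + 2·9.80·52.9)) / 9.80 = (7.660 + 33.10) / 9.80 = 4.159 s.
At impact: v_y = v_y0 − g t = −33.10 m/s; vₓ = 46.50 m/s.
Angle below horizontal: arctan(|v_y|/vₓ) = arctan(33.10/46.50) = 35.44°.

35.4°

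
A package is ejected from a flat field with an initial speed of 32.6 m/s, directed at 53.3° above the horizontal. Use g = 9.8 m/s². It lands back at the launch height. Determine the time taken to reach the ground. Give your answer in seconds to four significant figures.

5.334 s

Resolve: vₓ = 32.60 cos 53.3° = 19.48 m/s and v_y0 = 32.60 sin 53.3° = 26.14 m/s.
Time of flight on level ground: T = 2 v_y0 / g = 2 × 26.14 / 9.80 = 5.334 s.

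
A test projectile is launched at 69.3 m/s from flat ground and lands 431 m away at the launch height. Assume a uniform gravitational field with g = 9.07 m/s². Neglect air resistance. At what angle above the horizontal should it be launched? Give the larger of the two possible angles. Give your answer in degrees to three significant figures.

62.8°

R = v₀² sin 2θ / g gives sin 2θ = gR/v₀² = 9.07·431/69.3² = 0.8140.
2θ = 54.49° or 180° − 54.49° = 125.5°, so θ = 27.24° or 62.76°.
The larger angle is 62.76°.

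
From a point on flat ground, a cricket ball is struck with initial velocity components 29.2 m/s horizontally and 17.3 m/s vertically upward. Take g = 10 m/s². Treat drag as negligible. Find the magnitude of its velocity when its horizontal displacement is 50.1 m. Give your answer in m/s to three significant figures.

29.2 m/s

Time to reach x = 50.1 m: t = x/vₓ = 50.1/29.20 = 1.716 s.
Vertical velocity there: v_y = v_y0 − g t = 17.30 − 10.0 × 1.716 = 0.1425 m/s.
Speed: √(vₓ² + v_y²) = √(29.20² + 0.1425²) = 29.20 m/s.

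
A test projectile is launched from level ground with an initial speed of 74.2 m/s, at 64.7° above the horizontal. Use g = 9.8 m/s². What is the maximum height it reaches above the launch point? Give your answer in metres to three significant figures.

230 m

Components: vₓ = 74.20 cos 64.7° = 31.71 m/s, v_y0 = 74.20 sin 64.7° = 67.08 m/s.
At the apex v_y = 0, so H = v_y0²/(2g) = 67.08²/19.60 = 229.6 m.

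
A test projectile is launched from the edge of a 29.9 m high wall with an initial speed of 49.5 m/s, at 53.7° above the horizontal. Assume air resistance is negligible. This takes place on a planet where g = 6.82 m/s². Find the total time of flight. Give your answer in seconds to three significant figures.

vₓ = 49.50 cos 53.7° = 29.30 m/s; v_y0 = 49.50 sin 53.7° = 39.89 m/s.
The projectile lands when y = 29.9 + (39.89) t − ½·6.82·t² = 0. Positive root: t = (39.89 + √(39.89² + 2·6.82·29.9)) / 6.82 = (39.89 + 44.71) / 6.82 = 12.41 s.

12.4 s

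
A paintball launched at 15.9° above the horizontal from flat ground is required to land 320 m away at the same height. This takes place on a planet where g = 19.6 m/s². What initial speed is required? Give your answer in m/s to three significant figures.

109 m/s

From R = (v₀² / g) sin 2θ: v₀ = √(gR / sin 2θ).
v₀ = √(19.6 × 320 / sin 31.80°) = √(6272 / 0.5270) = √11902 = 109.1 m/s.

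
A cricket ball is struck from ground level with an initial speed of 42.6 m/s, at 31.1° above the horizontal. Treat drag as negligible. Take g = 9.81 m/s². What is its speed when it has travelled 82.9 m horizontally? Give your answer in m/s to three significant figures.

36.5 m/s

Horizontal component vₓ = 42.60 cos 31.1° = 36.48 m/s; vertical v_y0 = 42.60 sin 31.1° = 22.00 m/s.
At x = 82.9 m, t = x/vₓ = 82.9/36.48 = 2.273 s.
Vertical velocity there: v_y = v_y0 − g t = 22.00 − 9.81 × 2.273 = −0.2905 m/s.
Speed: √(vₓ² + v_y²) = √(36.48² + 0.2905²) = 36.48 m/s.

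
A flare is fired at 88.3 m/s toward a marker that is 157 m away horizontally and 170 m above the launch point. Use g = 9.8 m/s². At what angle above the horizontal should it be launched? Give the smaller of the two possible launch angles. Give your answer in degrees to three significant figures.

53.8°

Trajectory: y = x tanθ − g x² (1 + tan²θ)/(2v₀²). With x = 157, y = 170, v₀ = 88.3, g = 9.80:
15.49 tan²θ − 157 tanθ + (185.5) = 0.
tanθ = [157 ± √(157² − 4 × 15.49 × (185.5))] / (2 × 15.49) = (157 ± 114.7) / 30.98, giving tanθ = 1.365 or 8.770.
θ = 53.78° or 83.49°; the smaller is 53.78°.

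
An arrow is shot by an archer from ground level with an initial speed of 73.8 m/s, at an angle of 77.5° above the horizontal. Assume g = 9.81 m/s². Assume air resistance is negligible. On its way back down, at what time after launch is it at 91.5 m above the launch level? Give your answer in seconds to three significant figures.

Components: vₓ = 73.80 cos 77.5° = 15.97 m/s, v_y0 = 73.80 sin 77.5° = 72.05 m/s.
Height y(t) = 72.05 t − 4.905 t² = 91.5 gives 4.905 t² − 72.05 t + 91.5 = 0.
Quadratic formula: t = (72.05 ± √3396.1) / 9.81 = (72.05 ± 58.28) / 9.81 → t = 1.404 s or 13.29 s.
The descending-branch root is 13.29 s.

13.3 s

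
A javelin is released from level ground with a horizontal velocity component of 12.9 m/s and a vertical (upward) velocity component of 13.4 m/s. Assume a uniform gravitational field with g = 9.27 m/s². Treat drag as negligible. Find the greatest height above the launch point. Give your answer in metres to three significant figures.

9.69 m

At the apex v_y = 0, so H = v_y0²/(2g) = 13.40²/18.54 = 9.685 m.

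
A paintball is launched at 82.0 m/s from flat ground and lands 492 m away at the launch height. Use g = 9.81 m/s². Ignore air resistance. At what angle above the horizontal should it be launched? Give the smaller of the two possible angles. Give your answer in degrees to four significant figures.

From R = (v₀²/g) sin 2θ: sin 2θ = 9.81 × 492 / 6724.0 = 0.7178.
2θ = 45.87° or 180° − 45.87° = 134.1°, so θ = 22.94° or 67.06°.
The smaller angle is 22.94°.

22.94°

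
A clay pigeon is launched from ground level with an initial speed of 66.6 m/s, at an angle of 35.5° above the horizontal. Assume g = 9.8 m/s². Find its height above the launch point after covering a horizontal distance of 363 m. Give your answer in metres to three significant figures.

39.3 m

vₓ = 66.60 cos 35.5° = 54.22 m/s; v_y0 = 66.60 sin 35.5° = 38.67 m/s.
At x = 363 m, t = x/vₓ = 363/54.22 = 6.695 s.
Height: y = v_y0 t − ½ g t² = 38.67 × 6.695 − 4.900 × 6.695² = 258.9 − 219.6 = 39.30 m.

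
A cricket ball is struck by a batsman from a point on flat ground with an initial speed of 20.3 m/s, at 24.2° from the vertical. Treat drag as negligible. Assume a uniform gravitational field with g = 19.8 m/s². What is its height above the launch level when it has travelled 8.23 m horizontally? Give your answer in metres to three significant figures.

8.63 m

vₓ = 20.30 sin 24.2° = 8.321 m/s; v_y0 = 20.30 cos 24.2° = 18.52 m/s.
x = vₓ t ⇒ t = 8.23/8.321 = 0.9890 s.
Height: y = v_y0 t − ½ g t² = 18.52 × 0.9890 − 9.900 × 0.9890² = 18.31 − 9.684 = 8.629 m.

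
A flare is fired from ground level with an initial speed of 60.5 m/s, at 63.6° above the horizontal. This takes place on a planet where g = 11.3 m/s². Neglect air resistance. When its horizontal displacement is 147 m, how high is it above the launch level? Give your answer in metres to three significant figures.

Resolve: vₓ = 60.50 cos 63.6° = 26.90 m/s and v_y0 = 60.50 sin 63.6° = 54.19 m/s.
At x = 147 m, t = x/vₓ = 147/26.90 = 5.465 s.
Height: y = v_y0 t − ½ g t² = 54.19 × 5.465 − 5.650 × 5.465² = 296.1 − 168.7 = 127.4 m.

127 m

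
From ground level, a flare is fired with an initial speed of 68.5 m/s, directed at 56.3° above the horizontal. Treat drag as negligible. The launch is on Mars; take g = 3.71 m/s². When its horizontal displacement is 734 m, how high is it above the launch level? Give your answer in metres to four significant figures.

Components: vₓ = 68.50 cos 56.3° = 38.01 m/s, v_y0 = 68.50 sin 56.3° = 56.99 m/s.
x = vₓ t ⇒ t = 734/38.01 = 19.31 s.
Height: y = v_y0 t − ½ g t² = 56.99 × 19.31 − 1.855 × 19.31² = 1101 − 691.9 = 408.7 m.

408.7 m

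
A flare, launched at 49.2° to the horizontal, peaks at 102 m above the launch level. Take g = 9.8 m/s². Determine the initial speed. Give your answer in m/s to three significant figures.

At the peak v_y = 0, so v_y0 = √(2gH) = √(2 × 9.80 × 102) = 44.71 m/s.
v_y0 = v₀ sin θ ⇒ v₀ = 44.71 / sin 49.2° = 59.07 m/s.

59.1 m/s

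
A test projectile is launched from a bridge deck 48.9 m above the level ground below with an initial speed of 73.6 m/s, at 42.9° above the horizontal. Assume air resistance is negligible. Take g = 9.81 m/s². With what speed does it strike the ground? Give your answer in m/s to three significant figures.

79.9 m/s

Resolve: vₓ = 73.60 cos 42.9° = 53.92 m/s and v_y0 = 73.60 sin 42.9° = 50.10 m/s.
With up positive and y = 0 at the ground: y(t) = 48.9 + (50.10) t − 4.905 t². Setting y = 0 and taking the positive root: t = [50.10 + √(50.10² + 2·9.81·48.9)] / 9.81 = (50.10 + 58.90) / 9.81 = 11.11 s.
Vertical velocity at impact: v_y = v_y0 − g t = 50.10 − 9.81 × 11.11 = −58.90 m/s.
Speed: |v| = √(vₓ² + v_y²) = √(53.92² + 58.90²) = 79.85 m/s.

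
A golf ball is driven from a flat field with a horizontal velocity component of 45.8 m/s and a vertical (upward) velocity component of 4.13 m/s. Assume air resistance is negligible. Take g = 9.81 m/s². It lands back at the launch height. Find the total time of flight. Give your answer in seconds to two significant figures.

Time of flight on level ground: T = 2 v_y0 / g = 2 × 4.130 / 9.81 = 0.8420 s.

0.84 s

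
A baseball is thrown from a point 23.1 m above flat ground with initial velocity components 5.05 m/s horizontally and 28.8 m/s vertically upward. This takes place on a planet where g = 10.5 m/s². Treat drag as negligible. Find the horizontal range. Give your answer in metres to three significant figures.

Vertical motion (up positive, ground at y = 0): 5.250 t² − (28.80) t − 23.1 = 0, so t = (28.80 + √(28.80² + 2·10.5·23.1)) / 10.5 = (28.80 + 36.26) / 10.5 = 6.196 s.
Horizontal distance: R = vₓ t = 5.050 × 6.196 = 31.29 m.

31.3 m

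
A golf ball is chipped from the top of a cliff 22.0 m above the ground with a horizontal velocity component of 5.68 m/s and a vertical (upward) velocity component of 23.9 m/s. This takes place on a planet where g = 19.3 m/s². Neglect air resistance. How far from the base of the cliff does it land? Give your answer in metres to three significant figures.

Vertical motion (up positive, ground at y = 0): 9.650 t² − (23.90) t − 22.0 = 0, so t = (23.90 + √(23.90² + 2·19.3·22.0)) / 19.3 = (23.90 + 37.69) / 19.3 = 3.191 s.
Horizontal distance: R = vₓ t = 5.680 × 3.191 = 18.13 m.

18.1 m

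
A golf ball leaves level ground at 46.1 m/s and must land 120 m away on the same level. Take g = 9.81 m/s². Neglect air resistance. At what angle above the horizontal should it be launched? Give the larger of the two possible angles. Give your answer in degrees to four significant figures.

73.18°

R = v₀² sin 2θ / g gives sin 2θ = gR/v₀² = 9.81·120/46.1² = 0.5539.
2θ = 33.64° or 180° − 33.64° = 146.4°, so θ = 16.82° or 73.18°.
The larger angle is 73.18°.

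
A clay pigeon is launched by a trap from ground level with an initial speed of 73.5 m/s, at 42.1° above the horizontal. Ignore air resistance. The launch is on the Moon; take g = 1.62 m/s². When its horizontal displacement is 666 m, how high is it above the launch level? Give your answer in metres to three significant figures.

481 m

Resolve: vₓ = 73.50 cos 42.1° = 54.54 m/s and v_y0 = 73.50 sin 42.1° = 49.28 m/s.
At x = 666 m, t = x/vₓ = 666/54.54 = 12.21 s.
Height: y = v_y0 t − ½ g t² = 49.28 × 12.21 − 0.8100 × 12.21² = 601.8 − 120.8 = 481.0 m.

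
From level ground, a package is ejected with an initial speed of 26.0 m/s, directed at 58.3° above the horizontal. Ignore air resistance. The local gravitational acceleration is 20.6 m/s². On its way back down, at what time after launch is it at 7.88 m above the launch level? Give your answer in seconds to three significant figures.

vₓ = 26.00 cos 58.3° = 13.66 m/s; v_y0 = 26.00 sin 58.3° = 22.12 m/s.
Height y(t) = 22.12 t − 10.30 t² = 7.88 gives 10.30 t² − 22.12 t + 7.88 = 0.
t = [22.12 ± √(22.12² − 2·20.6·7.88)] / 20.6 = (22.12 ± 12.83) / 20.6, so t = 0.4509 s or t = 1.697 s.
The descending-branch root is 1.697 s.

1.70 s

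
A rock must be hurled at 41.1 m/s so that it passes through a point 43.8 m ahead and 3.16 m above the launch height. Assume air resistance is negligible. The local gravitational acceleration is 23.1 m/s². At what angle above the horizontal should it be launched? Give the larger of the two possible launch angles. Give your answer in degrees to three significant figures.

Trajectory: y = x tanθ − g x² (1 + tan²θ)/(2v₀²). With x = 43.8, y = 3.16, v₀ = 41.1, g = 23.1:
13.12 tan²θ − 43.8 tanθ + (16.28) = 0.
tanθ = [43.8 ± √(43.8² − 4 × 13.12 × (16.28))] / (2 × 13.12) = (43.8 ± 32.62) / 26.23, giving tanθ = 0.4260 or 2.913.
θ = 23.07° or 71.05°; the larger is 71.05°.

71.1°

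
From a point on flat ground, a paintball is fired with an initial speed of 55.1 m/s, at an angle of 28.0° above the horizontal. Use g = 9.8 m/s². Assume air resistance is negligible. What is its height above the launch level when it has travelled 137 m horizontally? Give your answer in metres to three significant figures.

Components: vₓ = 55.10 cos 28.0° = 48.65 m/s, v_y0 = 55.10 sin 28.0° = 25.87 m/s.
At x = 137 m, t = x/vₓ = 137/48.65 = 2.816 s.
Height: y = v_y0 t − ½ g t² = 25.87 × 2.816 − 4.900 × 2.816² = 72.84 − 38.86 = 33.99 m.

34.0 m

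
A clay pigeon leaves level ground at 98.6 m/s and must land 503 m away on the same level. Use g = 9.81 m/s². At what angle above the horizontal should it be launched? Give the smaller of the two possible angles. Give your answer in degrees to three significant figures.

From R = (v₀²/g) sin 2θ: sin 2θ = 9.81 × 503 / 9722.0 = 0.5076.
2θ = 30.50° or 180° − 30.50° = 149.5°, so θ = 15.25° or 74.75°.
The smaller angle is 15.25°.

15.3°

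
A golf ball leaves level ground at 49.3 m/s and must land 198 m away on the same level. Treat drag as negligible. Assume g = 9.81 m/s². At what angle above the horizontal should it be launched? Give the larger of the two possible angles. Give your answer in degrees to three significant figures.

63.5°

R = v₀² sin 2θ / g gives sin 2θ = gR/v₀² = 9.81·198/49.3² = 0.7992.
2θ = 53.05° or 180° − 53.05° = 126.9°, so θ = 26.53° or 63.47°.
The larger angle is 63.47°.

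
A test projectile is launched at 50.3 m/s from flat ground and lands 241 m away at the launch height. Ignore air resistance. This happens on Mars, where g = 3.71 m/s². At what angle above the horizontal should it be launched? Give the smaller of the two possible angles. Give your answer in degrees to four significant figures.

10.35°

R = v₀² sin 2θ / g gives sin 2θ = gR/v₀² = 3.71·241/50.3² = 0.3534.
2θ = 20.69° or 180° − 20.69° = 159.3°, so θ = 10.35° or 79.65°.
The smaller angle is 10.35°.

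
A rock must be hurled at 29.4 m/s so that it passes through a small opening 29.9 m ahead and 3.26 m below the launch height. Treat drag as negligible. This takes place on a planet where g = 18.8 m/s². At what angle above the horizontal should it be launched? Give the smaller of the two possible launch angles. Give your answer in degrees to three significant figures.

Trajectory: y = x tanθ − g x² (1 + tan²θ)/(2v₀²). With x = 29.9, y = −3.26, v₀ = 29.4, g = 18.8:
9.722 tan²θ − 29.9 tanθ + (6.462) = 0.
tanθ = [29.9 ± √(29.9² − 4 × 9.722 × (6.462))] / (2 × 9.722) = (29.9 ± 25.35) / 19.44, giving tanθ = 0.2339 or 2.841.
θ = 13.17° or 70.61°; the smaller is 13.17°.

13.2°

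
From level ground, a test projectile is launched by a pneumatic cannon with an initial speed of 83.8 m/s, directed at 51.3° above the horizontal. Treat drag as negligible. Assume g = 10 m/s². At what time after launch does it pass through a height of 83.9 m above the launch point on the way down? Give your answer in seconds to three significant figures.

11.6 s

Horizontal component vₓ = 83.80 cos 51.3° = 52.40 m/s; vertical v_y0 = 83.80 sin 51.3° = 65.40 m/s.
Height y(t) = 65.40 t − 5.000 t² = 83.9 gives 5.000 t² − 65.40 t + 83.9 = 0.
t = [65.40 ± √(65.40² − 2·10.0·83.9)] / 10.0 = (65.40 ± 50.98) / 10.0, so t = 1.442 s or t = 11.64 s.
The descending-branch root is 11.64 s.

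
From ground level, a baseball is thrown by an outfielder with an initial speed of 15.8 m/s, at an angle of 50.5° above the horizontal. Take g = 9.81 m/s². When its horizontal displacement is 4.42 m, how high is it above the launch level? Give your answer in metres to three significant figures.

4.41 m

Components: vₓ = 15.80 cos 50.5° = 10.05 m/s, v_y0 = 15.80 sin 50.5° = 12.19 m/s.
Time to reach x = 4.42 m: t = x/vₓ = 4.42/10.05 = 0.4398 s.
Height: y = v_y0 t − ½ g t² = 12.19 × 0.4398 − 4.905 × 0.4398² = 5.362 − 0.9487 = 4.413 m.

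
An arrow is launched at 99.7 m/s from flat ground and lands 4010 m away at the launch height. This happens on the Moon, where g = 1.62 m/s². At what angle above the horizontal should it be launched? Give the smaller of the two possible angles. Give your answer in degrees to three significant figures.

From R = (v₀²/g) sin 2θ: sin 2θ = 1.62 × 4010 / 9940.1 = 0.6535.
2θ = 40.81° or 180° − 40.81° = 139.2°, so θ = 20.40° or 69.60°.
The smaller angle is 20.40°.

20.4°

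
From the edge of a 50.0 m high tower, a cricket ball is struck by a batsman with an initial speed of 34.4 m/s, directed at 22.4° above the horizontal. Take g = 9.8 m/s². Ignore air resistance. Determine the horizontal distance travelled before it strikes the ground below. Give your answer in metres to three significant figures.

153 m

Components: vₓ = 34.40 cos 22.4° = 31.80 m/s, v_y0 = 34.40 sin 22.4° = 13.11 m/s.
The projectile lands when y = 50.0 + (13.11) t − ½·9.80·t² = 0. Positive root: t = (13.11 + √(13.11² + 2·9.80·50.0)) / 9.80 = (13.11 + 33.94) / 9.80 = 4.801 s.
Horizontal distance: R = vₓ t = 31.80 × 4.801 = 152.7 m.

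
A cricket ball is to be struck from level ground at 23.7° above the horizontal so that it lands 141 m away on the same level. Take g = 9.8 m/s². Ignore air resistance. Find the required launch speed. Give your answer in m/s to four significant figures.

From R = (v₀² / g) sin 2θ: v₀ = √(gR / sin 2θ).
v₀ = √(9.80 × 141 / sin 47.40°) = √(1382 / 0.7361) = √1877.2 = 43.33 m/s.

43.33 m/s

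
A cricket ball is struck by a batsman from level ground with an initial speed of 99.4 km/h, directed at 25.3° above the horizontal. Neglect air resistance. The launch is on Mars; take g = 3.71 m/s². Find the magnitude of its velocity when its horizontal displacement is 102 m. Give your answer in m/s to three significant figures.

Convert: 99.4 km/h = 99.4/3.6 = 27.61 m/s.
Components: vₓ = 27.61 cos 25.3° = 24.96 m/s, v_y0 = 27.61 sin 25.3° = 11.80 m/s.
x = vₓ t ⇒ t = 102/24.96 = 4.086 s.
Vertical velocity there: v_y = v_y0 − g t = 11.80 − 3.71 × 4.086 = −3.360 m/s.
Speed: √(vₓ² + v_y²) = √(24.96² + 3.360²) = 25.19 m/s.

25.2 m/s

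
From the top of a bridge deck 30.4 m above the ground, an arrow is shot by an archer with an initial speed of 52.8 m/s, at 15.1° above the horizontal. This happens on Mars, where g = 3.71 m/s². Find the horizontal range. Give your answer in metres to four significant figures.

468.8 m

Horizontal component vₓ = 52.80 cos 15.1° = 50.98 m/s; vertical v_y0 = 52.80 sin 15.1° = 13.75 m/s.
With up positive and y = 0 at the ground: y(t) = 30.4 + (13.75) t − 1.855 t². Setting y = 0 and taking the positive root: t = [13.75 + √(13.75² + 2·3.71·30.4)] / 3.71 = (13.75 + 20.37) / 3.71 = 9.197 s.
Horizontal distance: R = vₓ t = 50.98 × 9.197 = 468.8 m.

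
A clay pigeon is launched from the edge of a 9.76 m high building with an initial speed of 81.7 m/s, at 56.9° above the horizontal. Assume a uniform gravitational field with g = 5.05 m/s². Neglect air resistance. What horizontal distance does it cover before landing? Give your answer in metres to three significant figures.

Components: vₓ = 81.70 cos 56.9° = 44.62 m/s, v_y0 = 81.70 sin 56.9° = 68.44 m/s.
With up positive and y = 0 at the ground: y(t) = 9.76 + (68.44) t − 2.525 t². Setting y = 0 and taking the positive root: t = [68.44 + √(68.44² + 2·5.05·9.76)] / 5.05 = (68.44 + 69.16) / 5.05 = 27.25 s.
Horizontal distance: R = vₓ t = 44.62 × 27.25 = 1216 m.

1220 m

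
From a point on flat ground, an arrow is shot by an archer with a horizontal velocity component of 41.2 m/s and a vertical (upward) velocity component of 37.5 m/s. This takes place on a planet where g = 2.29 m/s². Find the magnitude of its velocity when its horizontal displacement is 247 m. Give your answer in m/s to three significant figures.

47.6 m/s

x = vₓ t ⇒ t = 247/41.20 = 5.995 s.
Vertical velocity there: v_y = v_y0 − g t = 37.50 − 2.29 × 5.995 = 23.77 m/s.
Speed: √(vₓ² + v_y²) = √(41.20² + 23.77²) = 47.57 m/s.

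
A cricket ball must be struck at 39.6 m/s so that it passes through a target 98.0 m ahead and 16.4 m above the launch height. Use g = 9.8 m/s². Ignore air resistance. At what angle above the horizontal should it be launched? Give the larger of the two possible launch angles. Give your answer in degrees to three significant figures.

69.6°

Trajectory: y = x tanθ − g x² (1 + tan²θ)/(2v₀²). With x = 98.0, y = 16.4, v₀ = 39.6, g = 9.80:
30.01 tan²θ − 98.0 tanθ + (46.41) = 0.
tanθ = [98.0 ± √(98.0² − 4 × 30.01 × (46.41))] / (2 × 30.01) = (98.0 ± 63.51) / 60.02, giving tanθ = 0.5747 or 2.691.
θ = 29.89° or 69.61°; the larger is 69.61°.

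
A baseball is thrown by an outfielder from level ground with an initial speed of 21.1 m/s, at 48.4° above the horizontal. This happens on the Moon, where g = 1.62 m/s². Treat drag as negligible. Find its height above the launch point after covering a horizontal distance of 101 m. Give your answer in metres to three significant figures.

71.7 m

Components: vₓ = 21.10 cos 48.4° = 14.01 m/s, v_y0 = 21.10 sin 48.4° = 15.78 m/s.
At x = 101 m, t = x/vₓ = 101/14.01 = 7.210 s.
Height: y = v_y0 t − ½ g t² = 15.78 × 7.210 − 0.8100 × 7.210² = 113.8 − 42.10 = 71.66 m.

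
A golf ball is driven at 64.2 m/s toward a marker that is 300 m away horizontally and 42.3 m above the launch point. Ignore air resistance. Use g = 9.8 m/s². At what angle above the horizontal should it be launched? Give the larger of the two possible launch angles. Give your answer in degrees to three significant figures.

65.1°

Trajectory: y = x tanθ − g x² (1 + tan²θ)/(2v₀²). With x = 300, y = 42.3, v₀ = 64.2, g = 9.80:
107.0 tan²θ − 300 tanθ + (149.3) = 0.
tanθ = [300 ± √(300² − 4 × 107.0 × (149.3))] / (2 × 107.0) = (300 ± 161.6) / 214.0, giving tanθ = 0.6469 or 2.157.
θ = 32.90° or 65.13°; the larger is 65.13°.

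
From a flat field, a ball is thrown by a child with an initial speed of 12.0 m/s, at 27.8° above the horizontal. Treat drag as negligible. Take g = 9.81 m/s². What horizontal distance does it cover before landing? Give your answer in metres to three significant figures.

Resolve: vₓ = 12.00 cos 27.8° = 10.61 m/s and v_y0 = 12.00 sin 27.8° = 5.597 m/s.
Time aloft: T = 2 v_y0 / g = 2 × 5.597 / 9.81 = 1.141 s.
Horizontal distance R = vₓ T = 10.61 × 1.141 = 12.11 m.

12.1 m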